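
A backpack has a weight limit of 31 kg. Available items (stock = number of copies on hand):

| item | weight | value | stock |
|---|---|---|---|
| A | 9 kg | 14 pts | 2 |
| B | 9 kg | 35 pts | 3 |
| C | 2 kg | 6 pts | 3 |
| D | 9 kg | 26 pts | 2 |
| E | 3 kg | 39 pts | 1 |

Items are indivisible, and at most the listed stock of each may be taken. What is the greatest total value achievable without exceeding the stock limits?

144 pts

Top feasible selections:
- 3×B + 1×E: weight 30, value 144
- 2×B + 1×D + 1×E: weight 30, value 135
- 2×B + 3×C + 1×E: weight 27, value 127
Best: 144 pts.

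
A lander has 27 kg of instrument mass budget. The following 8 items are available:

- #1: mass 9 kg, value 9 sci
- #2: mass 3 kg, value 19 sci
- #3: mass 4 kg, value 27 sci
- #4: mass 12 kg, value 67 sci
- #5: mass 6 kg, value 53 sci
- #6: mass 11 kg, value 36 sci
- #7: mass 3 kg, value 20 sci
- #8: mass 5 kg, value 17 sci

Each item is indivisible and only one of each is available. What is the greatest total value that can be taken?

Check high-value combinations within 27 kg:
- #3+#4+#5+#7: mass 4+12+6+3=25, value 27+67+53+20=167
- #2+#3+#4+#5: mass 3+4+12+6=25, value 19+27+67+53=166
- #3+#4+#5+#8: mass 4+12+6+5=27, value 27+67+53+17=164
- #2+#4+#5+#7: mass 3+12+6+3=24, value 19+67+53+20=159
Best: 167 sci.

167 sci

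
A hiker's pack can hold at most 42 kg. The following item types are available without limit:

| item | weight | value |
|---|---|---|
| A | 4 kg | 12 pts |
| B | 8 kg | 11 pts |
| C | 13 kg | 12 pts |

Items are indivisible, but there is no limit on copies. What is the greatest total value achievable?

120 pts

Best value-per-unit is A at 12/4, and filling with it alone uses weight 10×4=40. No mix of the others beats 10×12 = 120.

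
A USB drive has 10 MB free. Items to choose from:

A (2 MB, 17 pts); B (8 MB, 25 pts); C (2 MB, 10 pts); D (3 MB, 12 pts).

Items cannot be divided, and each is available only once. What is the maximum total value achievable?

42 pts

Check high-value combinations within 10 MB:
- A+B: size 2+8=10, value 17+25=42
- A+C+D: size 2+2+3=7, value 17+10+12=39
- B+C: size 8+2=10, value 25+10=35
- A+D: size 2+3=5, value 17+12=29
- A+C: size 2+2=4, value 17+10=27
Best: 42 pts.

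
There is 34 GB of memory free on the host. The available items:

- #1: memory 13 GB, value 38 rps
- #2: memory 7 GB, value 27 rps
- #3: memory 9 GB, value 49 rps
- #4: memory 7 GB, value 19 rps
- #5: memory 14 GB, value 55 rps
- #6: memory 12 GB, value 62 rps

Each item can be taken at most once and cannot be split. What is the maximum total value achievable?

Check high-value combinations within 34 GB:
- #1+#3+#6: memory 13+9+12=34, value 38+49+62=149
- #2+#5+#6: memory 7+14+12=33, value 27+55+62=144
- #2+#3+#6: memory 7+9+12=28, value 27+49+62=138
- #4+#5+#6: memory 7+14+12=33, value 19+55+62=136
Best: 149 rps.

149 rps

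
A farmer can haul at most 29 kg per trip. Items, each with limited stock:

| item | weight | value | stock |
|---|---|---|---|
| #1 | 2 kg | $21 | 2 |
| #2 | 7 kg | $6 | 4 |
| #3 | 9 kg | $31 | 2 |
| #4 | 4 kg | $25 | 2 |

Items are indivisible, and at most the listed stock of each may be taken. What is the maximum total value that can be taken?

$133

Top feasible selections:
- 1×#1 + 2×#3 + 2×#4: weight 28, value 133
- 2×#1 + 2×#3 + 1×#4: weight 26, value 129
- 2×#1 + 1×#2 + 1×#3 + 2×#4: weight 28, value 129
Best: $133.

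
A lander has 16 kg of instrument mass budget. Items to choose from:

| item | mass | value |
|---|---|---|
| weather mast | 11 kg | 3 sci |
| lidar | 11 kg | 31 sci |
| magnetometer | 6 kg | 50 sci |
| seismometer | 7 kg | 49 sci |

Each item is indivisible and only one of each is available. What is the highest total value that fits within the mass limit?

99 sci

Check high-value combinations within 16 kg:
- magnetometer+seismometer: mass 6+7=13, value 50+49=99
- magnetometer: mass 6, value 50
- seismometer: mass 7, value 49
Best: 99 sci.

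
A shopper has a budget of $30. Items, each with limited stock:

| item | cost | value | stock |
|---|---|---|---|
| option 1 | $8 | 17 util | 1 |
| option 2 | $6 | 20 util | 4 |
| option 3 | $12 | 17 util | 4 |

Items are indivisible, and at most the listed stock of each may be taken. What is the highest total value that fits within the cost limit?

Best selections within cost 30 and stock limits:
- 4×option 2: cost 24, value 80
- 1×option 1 + 3×option 2: cost 26, value 77
Best: 80 util.

80 util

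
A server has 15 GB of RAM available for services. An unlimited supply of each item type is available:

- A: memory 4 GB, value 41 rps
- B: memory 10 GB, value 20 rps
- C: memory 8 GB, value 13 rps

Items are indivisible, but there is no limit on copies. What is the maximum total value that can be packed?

Best value-per-unit is A at 41/4, and filling with it alone uses memory 3×4=12. No mix of the others beats 3×41 = 123.

123 rps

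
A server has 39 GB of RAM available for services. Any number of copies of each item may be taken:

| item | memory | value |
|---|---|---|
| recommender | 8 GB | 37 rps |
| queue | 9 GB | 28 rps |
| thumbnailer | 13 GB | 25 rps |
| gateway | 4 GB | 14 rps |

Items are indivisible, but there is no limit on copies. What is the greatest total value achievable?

162 rps

Best value-per-unit is recommender at 37/8; filling with it alone gives 4×37 = 148.
Optimal mix: 4×recommender + 1×gateway → memory 36, value 162.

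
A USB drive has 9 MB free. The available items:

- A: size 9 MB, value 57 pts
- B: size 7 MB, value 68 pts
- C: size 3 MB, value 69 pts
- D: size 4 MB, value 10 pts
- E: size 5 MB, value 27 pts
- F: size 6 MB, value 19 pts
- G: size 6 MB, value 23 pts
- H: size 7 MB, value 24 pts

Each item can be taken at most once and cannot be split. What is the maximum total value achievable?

This is a 0/1 knapsack; check combinations near the capacity.
- C+E: size 3+5=8, value 69+27=96
- C+G: size 3+6=9, value 69+23=92
- C+F: size 3+6=9, value 69+19=88
- C+D: size 3+4=7, value 69+10=79
- C: size 3, value 69
Best: 96 pts.

96 pts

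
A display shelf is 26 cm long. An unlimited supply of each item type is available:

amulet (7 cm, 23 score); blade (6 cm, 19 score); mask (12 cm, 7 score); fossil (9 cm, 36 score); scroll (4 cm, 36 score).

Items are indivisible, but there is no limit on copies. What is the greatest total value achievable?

Best value-per-unit is scroll at 36/4, and filling with it alone uses length 6×4=24. No mix of the others beats 6×36 = 216.

216 score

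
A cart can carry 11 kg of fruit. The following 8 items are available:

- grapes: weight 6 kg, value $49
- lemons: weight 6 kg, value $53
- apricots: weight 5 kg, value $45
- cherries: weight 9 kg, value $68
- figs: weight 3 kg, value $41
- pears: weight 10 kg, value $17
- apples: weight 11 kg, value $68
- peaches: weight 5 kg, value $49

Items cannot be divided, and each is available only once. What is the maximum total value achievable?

$102

Check high-value combinations within 11 kg:
- lemons+peaches: weight 6+5=11, value 53+49=102
- lemons+apricots: weight 6+5=11, value 53+45=98
- grapes+peaches: weight 6+5=11, value 49+49=98
- lemons+figs: weight 6+3=9, value 53+41=94
Best: $102.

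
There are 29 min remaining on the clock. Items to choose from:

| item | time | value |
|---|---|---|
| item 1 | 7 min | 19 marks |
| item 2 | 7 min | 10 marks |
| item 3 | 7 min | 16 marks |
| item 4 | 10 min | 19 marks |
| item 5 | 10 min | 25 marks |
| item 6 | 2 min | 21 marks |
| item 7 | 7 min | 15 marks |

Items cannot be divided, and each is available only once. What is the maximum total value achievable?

84 marks

This is a 0/1 knapsack; check combinations near the capacity.
- item 1+item 4+item 5+item 6: time 7+10+10+2=29, value 19+19+25+21=84
- item 1+item 3+item 5+item 6: time 7+7+10+2=26, value 19+16+25+21=81
- item 3+item 4+item 5+item 6: time 7+10+10+2=29, value 16+19+25+21=81
Best: 84 marks.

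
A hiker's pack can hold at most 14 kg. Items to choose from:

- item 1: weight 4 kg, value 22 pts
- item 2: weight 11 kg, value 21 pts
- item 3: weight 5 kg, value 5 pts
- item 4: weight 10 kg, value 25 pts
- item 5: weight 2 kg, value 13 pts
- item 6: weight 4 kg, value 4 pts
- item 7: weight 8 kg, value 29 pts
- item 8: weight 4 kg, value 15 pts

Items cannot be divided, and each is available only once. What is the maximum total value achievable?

64 pts

Check high-value combinations within 14 kg:
- item 1+item 5+item 7: weight 4+2+8=14, value 22+13+29=64
- item 5+item 7+item 8: weight 2+8+4=14, value 13+29+15=57
- item 1+item 5+item 6+item 8: weight 4+2+4+4=14, value 22+13+4+15=54
Best: 64 pts.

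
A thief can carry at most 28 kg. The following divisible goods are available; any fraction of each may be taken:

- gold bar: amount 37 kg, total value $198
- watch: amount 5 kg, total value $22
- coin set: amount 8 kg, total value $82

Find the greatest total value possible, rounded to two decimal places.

Take in order of value per unit:
- coin set (82/8 per unit): all 8 → value 82, running total 82.00
- gold bar (198/37 per unit): 20 of 37 → value 20×198/37 = 107.0270, running total 189.03
Total 189.03.

189.03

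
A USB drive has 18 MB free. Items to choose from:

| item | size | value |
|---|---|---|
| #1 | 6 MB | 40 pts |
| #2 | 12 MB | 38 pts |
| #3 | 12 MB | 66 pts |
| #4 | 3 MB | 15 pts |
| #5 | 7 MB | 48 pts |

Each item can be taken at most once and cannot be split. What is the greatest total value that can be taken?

Check high-value combinations within 18 MB:
- #1+#3: size 6+12=18, value 40+66=106
- #1+#4+#5: size 6+3+7=16, value 40+15+48=103
- #1+#5: size 6+7=13, value 40+48=88
- #3+#4: size 12+3=15, value 66+15=81
- #1+#2: size 6+12=18, value 40+38=78
Best: 106 pts.

106 pts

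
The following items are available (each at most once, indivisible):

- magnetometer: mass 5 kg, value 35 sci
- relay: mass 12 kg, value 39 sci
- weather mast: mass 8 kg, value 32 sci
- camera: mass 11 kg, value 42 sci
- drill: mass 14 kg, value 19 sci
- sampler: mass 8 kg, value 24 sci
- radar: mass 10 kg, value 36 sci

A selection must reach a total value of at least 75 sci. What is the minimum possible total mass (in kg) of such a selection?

16

Subsets with value ≥ 75, sorted by total mass:
- magnetometer+camera: mass 16, value 77
- magnetometer+weather mast+sampler: mass 21, value 91
- camera+radar: mass 21, value 78
Minimum mass: 16 kg.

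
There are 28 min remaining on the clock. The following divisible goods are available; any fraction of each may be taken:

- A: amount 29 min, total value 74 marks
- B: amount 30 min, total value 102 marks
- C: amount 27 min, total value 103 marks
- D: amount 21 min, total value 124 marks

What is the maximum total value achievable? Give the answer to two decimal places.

150.70

Take in order of value per unit:
- D (124/21 per unit): all 21 → value 124, running total 124.00
- C (103/27 per unit): 7 of 27 → value 7×103/27 = 26.7037, running total 150.70
Total 150.70.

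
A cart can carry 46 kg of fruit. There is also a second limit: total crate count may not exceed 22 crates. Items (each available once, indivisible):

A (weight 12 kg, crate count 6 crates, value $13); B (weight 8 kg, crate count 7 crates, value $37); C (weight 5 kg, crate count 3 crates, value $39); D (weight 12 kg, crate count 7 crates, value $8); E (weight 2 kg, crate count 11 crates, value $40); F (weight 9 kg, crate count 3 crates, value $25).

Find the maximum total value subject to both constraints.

Feasible sets respecting both limits:
- B+C+E: weight 15, crate count 21, value 116
- A+B+C+F: weight 34, crate count 19, value 114
- B+C+D+F: weight 34, crate count 20, value 109
Best: $116.

$116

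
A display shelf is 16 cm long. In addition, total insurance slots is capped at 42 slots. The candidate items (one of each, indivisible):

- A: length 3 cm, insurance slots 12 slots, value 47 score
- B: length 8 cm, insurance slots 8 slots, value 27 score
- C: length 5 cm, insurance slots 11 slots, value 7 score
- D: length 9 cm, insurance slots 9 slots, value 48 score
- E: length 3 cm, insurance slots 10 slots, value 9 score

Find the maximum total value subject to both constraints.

Feasible sets respecting both limits:
- A+D+E: length 15, insurance slots 31, value 104
- A+D: length 12, insurance slots 21, value 95
- A+B+E: length 14, insurance slots 30, value 83
- A+B+C: length 16, insurance slots 31, value 81
Best: 104 score.

104 score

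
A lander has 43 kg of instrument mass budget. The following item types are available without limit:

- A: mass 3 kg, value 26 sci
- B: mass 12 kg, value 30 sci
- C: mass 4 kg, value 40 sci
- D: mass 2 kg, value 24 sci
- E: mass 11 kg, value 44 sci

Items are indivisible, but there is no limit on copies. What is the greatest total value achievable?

Best value-per-unit is D at 24/2; filling with it alone gives 21×24 = 504.
Optimal mix: 1×A + 20×D → mass 43, value 506.

506 sci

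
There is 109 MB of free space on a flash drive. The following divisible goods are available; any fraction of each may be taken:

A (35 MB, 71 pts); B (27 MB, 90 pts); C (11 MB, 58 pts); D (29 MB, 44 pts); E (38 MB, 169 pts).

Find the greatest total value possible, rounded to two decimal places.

383.94

Take in order of value per unit:
- C (58/11 per unit): all 11 → value 58, running total 58.00
- E (169/38 per unit): all 38 → value 169, running total 227.00
- B (90/27 per unit): all 27 → value 90, running total 317.00
- A (71/35 per unit): 33 of 35 → value 33×71/35 = 66.9429, running total 383.94
Total 383.94.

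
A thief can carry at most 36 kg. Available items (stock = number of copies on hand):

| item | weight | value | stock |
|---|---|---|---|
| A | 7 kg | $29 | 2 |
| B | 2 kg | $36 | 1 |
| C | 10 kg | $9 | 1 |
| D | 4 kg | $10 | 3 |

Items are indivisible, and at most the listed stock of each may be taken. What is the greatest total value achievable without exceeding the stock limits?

$124

Top feasible selections:
- 2×A + 1×B + 3×D: weight 28, value 124
- 2×A + 1×B + 1×C + 2×D: weight 34, value 123
Best: $124.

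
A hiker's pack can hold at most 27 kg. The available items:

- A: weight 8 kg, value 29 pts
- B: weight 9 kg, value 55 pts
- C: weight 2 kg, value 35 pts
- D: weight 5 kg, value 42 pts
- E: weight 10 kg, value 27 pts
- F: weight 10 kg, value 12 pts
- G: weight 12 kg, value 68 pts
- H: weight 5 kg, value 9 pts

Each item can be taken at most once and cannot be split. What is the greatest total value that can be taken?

Check high-value combinations within 27 kg:
- A+C+D+G: weight 8+2+5+12=27, value 29+35+42+68=174
- B+D+G: weight 9+5+12=26, value 55+42+68=165
- A+B+C+D: weight 8+9+2+5=24, value 29+55+35+42=161
- B+C+D+E: weight 9+2+5+10=26, value 55+35+42+27=159
- B+C+G: weight 9+2+12=23, value 55+35+68=158
Best: 174 pts.

174 pts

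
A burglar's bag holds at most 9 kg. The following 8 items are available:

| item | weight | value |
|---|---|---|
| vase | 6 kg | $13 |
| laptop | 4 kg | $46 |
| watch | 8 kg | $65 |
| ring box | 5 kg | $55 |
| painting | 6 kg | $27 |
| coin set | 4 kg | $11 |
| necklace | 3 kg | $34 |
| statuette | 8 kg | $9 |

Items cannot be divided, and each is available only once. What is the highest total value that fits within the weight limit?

$101

Check high-value combinations within 9 kg:
- laptop+ring box: weight 4+5=9, value 46+55=101
- ring box+necklace: weight 5+3=8, value 55+34=89
- laptop+necklace: weight 4+3=7, value 46+34=80
Best: $101.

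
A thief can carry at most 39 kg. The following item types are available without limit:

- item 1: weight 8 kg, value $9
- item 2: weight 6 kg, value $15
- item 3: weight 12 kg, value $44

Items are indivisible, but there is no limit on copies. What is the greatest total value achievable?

$132

Best value-per-unit is item 3 at 44/12, and filling with it alone uses weight 3×12=36. No mix of the others beats 3×44 = 132.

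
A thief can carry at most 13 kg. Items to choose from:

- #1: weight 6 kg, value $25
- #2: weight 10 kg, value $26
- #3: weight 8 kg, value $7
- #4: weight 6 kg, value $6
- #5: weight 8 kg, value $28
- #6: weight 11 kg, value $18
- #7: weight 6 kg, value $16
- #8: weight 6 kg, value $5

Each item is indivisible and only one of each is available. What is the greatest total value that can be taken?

$41

Check high-value combinations within 13 kg:
- #1+#7: weight 6+6=12, value 25+16=41
- #1+#4: weight 6+6=12, value 25+6=31
- #1+#8: weight 6+6=12, value 25+5=30
- #5: weight 8, value 28
- #2: weight 10, value 26
Best: $41.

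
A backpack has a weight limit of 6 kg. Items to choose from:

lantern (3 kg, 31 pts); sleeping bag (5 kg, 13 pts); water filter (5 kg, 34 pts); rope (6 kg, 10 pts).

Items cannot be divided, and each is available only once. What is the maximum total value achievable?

34 pts

This is a 0/1 knapsack; check combinations near the capacity.
- water filter: weight 5, value 34
- lantern: weight 3, value 31
- sleeping bag: weight 5, value 13
- rope: weight 6, value 10
Best: 34 pts.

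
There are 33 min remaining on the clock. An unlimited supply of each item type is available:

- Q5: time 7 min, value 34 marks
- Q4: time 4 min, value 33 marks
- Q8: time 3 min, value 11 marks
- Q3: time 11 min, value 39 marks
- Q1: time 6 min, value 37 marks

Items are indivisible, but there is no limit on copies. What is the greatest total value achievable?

Best value-per-unit is Q4 at 33/4, and filling with it alone uses time 8×4=32. No mix of the others beats 8×33 = 264.

264 marks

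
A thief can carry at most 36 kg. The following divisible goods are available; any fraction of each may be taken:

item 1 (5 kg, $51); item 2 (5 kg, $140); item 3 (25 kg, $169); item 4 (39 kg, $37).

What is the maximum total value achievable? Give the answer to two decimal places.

360.95

Take in order of value per unit:
- item 2 (140/5 per unit): all 5 → value 140, running total 140.00
- item 1 (51/5 per unit): all 5 → value 51, running total 191.00
- item 3 (169/25 per unit): all 25 → value 169, running total 360.00
- item 4 (37/39 per unit): 1 of 39 → value 1×37/39 = 0.9487, running total 360.95
Total 360.95.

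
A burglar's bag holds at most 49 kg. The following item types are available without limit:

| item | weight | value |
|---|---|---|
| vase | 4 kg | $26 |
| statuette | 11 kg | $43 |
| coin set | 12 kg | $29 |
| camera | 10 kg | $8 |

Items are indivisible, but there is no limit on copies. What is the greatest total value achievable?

$312

Best value-per-unit is vase at 26/4, and filling with it alone uses weight 12×4=48. No mix of the others beats 12×26 = 312.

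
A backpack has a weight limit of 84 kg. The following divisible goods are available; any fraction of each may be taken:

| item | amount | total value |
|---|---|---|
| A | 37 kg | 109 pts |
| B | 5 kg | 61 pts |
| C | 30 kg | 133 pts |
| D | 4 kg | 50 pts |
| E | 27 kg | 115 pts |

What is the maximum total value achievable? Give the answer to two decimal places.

Take in order of value per unit:
- D (50/4 per unit): all 4 → value 50, running total 50.00
- B (61/5 per unit): all 5 → value 61, running total 111.00
- C (133/30 per unit): all 30 → value 133, running total 244.00
- E (115/27 per unit): all 27 → value 115, running total 359.00
- A (109/37 per unit): 18 of 37 → value 18×109/37 = 53.0270, running total 412.03
Total 412.03.

412.03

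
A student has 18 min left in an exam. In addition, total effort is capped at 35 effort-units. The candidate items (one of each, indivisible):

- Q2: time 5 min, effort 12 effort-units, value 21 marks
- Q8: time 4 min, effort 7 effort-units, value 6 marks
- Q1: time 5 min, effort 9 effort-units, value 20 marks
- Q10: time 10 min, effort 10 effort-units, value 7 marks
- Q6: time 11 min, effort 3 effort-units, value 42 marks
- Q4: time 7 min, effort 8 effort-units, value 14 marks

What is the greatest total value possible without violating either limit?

63 marks

Feasible sets respecting both limits:
- Q2+Q6: time 16, effort 15, value 63
- Q1+Q6: time 16, effort 12, value 62
- Q6+Q4: time 18, effort 11, value 56
Best: 63 marks.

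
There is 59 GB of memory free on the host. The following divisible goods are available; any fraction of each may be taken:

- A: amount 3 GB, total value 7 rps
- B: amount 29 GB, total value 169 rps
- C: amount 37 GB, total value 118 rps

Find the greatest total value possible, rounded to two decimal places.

Take in order of value per unit:
- B (169/29 per unit): all 29 → value 169, running total 169.00
- C (118/37 per unit): 30 of 37 → value 30×118/37 = 95.6757, running total 264.68
Total 264.68.

264.68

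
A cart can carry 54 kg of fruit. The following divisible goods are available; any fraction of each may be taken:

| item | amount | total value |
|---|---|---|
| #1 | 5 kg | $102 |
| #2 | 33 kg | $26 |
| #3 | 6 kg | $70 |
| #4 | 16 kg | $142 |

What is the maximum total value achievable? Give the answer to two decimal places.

335.27

Take in order of value per unit:
- #1 (102/5 per unit): all 5 → value 102, running total 102.00
- #3 (70/6 per unit): all 6 → value 70, running total 172.00
- #4 (142/16 per unit): all 16 → value 142, running total 314.00
- #2 (26/33 per unit): 27 of 33 → value 27×26/33 = 21.2727, running total 335.27
Total 335.27.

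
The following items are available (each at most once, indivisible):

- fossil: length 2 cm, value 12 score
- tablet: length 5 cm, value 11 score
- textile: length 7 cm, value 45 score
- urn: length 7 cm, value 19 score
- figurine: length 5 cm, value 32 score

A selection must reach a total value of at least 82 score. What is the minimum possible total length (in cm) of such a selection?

Subsets with value ≥ 82, sorted by total length:
- fossil+textile+figurine: length 14, value 89
- tablet+textile+figurine: length 17, value 88
- fossil+tablet+textile+figurine: length 19, value 100
- textile+urn+figurine: length 19, value 96
Minimum length: 14 cm.

14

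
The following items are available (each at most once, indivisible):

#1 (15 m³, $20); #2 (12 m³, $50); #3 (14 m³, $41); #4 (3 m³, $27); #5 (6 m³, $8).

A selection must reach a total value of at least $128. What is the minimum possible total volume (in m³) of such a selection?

Subsets with value ≥ 128, sorted by total volume:
- #1+#2+#3+#4: volume 44, value 138
- #1+#2+#3+#4+#5: volume 50, value 146
Minimum volume: 44 m³.

44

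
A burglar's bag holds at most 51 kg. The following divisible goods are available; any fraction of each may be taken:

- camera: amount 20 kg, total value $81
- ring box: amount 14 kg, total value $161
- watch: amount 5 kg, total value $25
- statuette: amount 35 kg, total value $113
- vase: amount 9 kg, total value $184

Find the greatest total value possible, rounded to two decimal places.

460.69

Take in order of value per unit:
- vase (184/9 per unit): all 9 → value 184, running total 184.00
- ring box (161/14 per unit): all 14 → value 161, running total 345.00
- watch (25/5 per unit): all 5 → value 25, running total 370.00
- camera (81/20 per unit): all 20 → value 81, running total 451.00
- statuette (113/35 per unit): 3 of 35 → value 3×113/35 = 9.6857, running total 460.69
Total 460.69.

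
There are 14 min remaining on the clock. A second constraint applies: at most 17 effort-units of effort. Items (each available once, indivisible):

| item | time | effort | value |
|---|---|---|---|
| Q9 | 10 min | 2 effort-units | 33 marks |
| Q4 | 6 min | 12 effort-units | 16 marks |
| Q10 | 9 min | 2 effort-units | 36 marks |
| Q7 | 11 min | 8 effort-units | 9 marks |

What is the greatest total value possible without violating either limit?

36 marks

Feasible sets respecting both limits:
- Q10: time 9, effort 2, value 36
- Q9: time 10, effort 2, value 33
- Q4: time 6, effort 12, value 16
Best: 36 marks.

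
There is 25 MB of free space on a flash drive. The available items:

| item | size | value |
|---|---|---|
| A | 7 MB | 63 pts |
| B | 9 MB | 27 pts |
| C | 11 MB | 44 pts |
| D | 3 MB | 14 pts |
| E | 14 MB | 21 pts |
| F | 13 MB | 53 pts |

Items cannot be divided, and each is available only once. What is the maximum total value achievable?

130 pts

This is a 0/1 knapsack; check combinations near the capacity.
- A+D+F: size 7+3+13=23, value 63+14+53=130
- A+C+D: size 7+11+3=21, value 63+44+14=121
- A+F: size 7+13=20, value 63+53=116
- A+C: size 7+11=18, value 63+44=107
- A+B+D: size 7+9+3=19, value 63+27+14=104
Best: 130 pts.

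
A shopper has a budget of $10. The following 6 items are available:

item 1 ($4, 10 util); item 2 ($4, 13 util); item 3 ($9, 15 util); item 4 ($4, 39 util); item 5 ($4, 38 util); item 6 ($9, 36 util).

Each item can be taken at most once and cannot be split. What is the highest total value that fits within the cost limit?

77 util

Check high-value combinations within $10:
- item 4+item 5: cost 4+4=8, value 39+38=77
- item 2+item 4: cost 4+4=8, value 13+39=52
- item 2+item 5: cost 4+4=8, value 13+38=51
- item 1+item 4: cost 4+4=8, value 10+39=49
Best: 77 util.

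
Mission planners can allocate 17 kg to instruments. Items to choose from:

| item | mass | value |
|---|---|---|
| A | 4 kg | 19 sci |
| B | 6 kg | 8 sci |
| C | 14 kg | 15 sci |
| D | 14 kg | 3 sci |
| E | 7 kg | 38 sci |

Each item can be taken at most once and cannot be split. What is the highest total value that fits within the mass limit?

65 sci

Check high-value combinations within 17 kg:
- A+B+E: mass 4+6+7=17, value 19+8+38=65
- A+E: mass 4+7=11, value 19+38=57
- B+E: mass 6+7=13, value 8+38=46
- E: mass 7, value 38
- A+B: mass 4+6=10, value 19+8=27
Best: 65 sci.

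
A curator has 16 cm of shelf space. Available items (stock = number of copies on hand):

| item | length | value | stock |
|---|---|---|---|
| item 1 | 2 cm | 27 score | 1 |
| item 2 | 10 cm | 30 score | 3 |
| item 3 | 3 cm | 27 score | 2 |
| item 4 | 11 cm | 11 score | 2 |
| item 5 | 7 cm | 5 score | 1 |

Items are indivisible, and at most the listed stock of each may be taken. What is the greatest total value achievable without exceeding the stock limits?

Top feasible selections:
- 1×item 1 + 2×item 3 + 1×item 5: length 15, value 86
- 1×item 1 + 1×item 2 + 1×item 3: length 15, value 84
- 1×item 2 + 2×item 3: length 16, value 84
- 1×item 1 + 2×item 3: length 8, value 81
Best: 86 score.

86 score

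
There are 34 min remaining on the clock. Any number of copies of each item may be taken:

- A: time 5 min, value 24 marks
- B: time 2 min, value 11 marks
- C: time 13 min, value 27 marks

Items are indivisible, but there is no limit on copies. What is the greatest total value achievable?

Best value-per-unit is B at 11/2, and filling with it alone uses time 17×2=34. No mix of the others beats 17×11 = 187.

187 marks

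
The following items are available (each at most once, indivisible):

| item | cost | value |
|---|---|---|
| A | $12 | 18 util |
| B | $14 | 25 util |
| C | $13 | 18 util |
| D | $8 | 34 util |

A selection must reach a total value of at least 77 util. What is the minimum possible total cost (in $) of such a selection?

Subsets with value ≥ 77, sorted by total cost:
- A+B+D: cost 34, value 77
- B+C+D: cost 35, value 77
- A+B+C+D: cost 47, value 95
Minimum cost: 34 $.

34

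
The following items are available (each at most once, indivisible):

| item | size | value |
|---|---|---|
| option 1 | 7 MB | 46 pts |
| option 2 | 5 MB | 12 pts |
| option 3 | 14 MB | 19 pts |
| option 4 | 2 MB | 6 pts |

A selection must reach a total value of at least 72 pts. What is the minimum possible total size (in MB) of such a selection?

Subsets with value ≥ 72, sorted by total size:
- option 1+option 2+option 3: size 26, value 77
- option 1+option 2+option 3+option 4: size 28, value 83
Minimum size: 26 MB.

26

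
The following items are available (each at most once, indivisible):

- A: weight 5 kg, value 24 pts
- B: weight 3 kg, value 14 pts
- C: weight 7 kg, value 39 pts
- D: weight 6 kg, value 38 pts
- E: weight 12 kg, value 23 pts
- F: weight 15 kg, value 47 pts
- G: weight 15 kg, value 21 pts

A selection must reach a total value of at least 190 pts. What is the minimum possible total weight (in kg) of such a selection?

Subsets with value ≥ 190, sorted by total weight:
- A+C+D+E+F+G: weight 60, value 192
- A+B+C+D+E+F+G: weight 63, value 206
Minimum weight: 60 kg.

60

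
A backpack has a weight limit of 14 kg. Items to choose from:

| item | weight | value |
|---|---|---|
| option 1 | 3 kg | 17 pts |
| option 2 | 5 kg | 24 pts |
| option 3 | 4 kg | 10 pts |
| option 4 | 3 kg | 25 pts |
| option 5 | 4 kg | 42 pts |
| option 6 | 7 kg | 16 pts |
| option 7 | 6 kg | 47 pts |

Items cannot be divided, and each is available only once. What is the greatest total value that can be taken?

114 pts

Check high-value combinations within 14 kg:
- option 4+option 5+option 7: weight 3+4+6=13, value 25+42+47=114
- option 1+option 5+option 7: weight 3+4+6=13, value 17+42+47=106
- option 3+option 5+option 7: weight 4+4+6=14, value 10+42+47=99
- option 2+option 4+option 7: weight 5+3+6=14, value 24+25+47=96
- option 1+option 3+option 4+option 5: weight 3+4+3+4=14, value 17+10+25+42=94
Best: 114 pts.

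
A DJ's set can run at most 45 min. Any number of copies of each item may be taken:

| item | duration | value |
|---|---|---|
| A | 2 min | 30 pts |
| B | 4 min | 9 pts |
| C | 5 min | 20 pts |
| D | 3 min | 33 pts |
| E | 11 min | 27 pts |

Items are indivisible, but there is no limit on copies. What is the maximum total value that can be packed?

663 pts

Best value-per-unit is A at 30/2; filling with it alone gives 22×30 = 660.
Optimal mix: 21×A + 1×D → duration 45, value 663.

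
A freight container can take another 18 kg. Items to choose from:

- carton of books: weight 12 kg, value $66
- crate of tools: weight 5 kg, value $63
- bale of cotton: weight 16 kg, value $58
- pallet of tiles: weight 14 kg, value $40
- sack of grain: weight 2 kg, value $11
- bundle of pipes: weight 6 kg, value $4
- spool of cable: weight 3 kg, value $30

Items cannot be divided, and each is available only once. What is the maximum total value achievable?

This is a 0/1 knapsack; check combinations near the capacity.
- carton of books+crate of tools: weight 12+5=17, value 66+63=129
- crate of tools+sack of grain+bundle of pipes+spool of cable: weight 5+2+6+3=16, value 63+11+4+30=108
- carton of books+sack of grain+spool of cable: weight 12+2+3=17, value 66+11+30=107
Best: $129.

$129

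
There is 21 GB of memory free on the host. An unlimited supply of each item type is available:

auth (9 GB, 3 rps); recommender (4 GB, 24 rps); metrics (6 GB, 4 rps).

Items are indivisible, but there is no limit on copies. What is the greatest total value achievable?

Best value-per-unit is recommender at 24/4, and filling with it alone uses memory 5×4=20. No mix of the others beats 5×24 = 120.

120 rps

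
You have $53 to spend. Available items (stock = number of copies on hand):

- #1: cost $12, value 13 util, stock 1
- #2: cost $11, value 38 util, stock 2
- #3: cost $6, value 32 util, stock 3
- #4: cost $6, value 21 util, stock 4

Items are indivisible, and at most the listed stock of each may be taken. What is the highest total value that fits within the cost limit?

Best selections within cost 53 and stock limits:
- 1×#2 + 3×#3 + 4×#4: cost 53, value 218
- 2×#2 + 3×#3 + 2×#4: cost 52, value 214
Best: 218 util.

218 util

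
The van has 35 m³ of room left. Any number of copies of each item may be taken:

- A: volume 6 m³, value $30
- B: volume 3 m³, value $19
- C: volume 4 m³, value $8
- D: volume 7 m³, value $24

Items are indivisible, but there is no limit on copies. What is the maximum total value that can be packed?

$209

Best value-per-unit is B at 19/3, and filling with it alone uses volume 11×3=33. No mix of the others beats 11×19 = 209.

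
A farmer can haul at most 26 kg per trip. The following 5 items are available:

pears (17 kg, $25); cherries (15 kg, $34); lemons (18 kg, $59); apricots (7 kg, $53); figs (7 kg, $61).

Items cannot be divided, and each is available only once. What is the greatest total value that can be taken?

This is a 0/1 knapsack; check combinations near the capacity.
- lemons+figs: weight 18+7=25, value 59+61=120
- apricots+figs: weight 7+7=14, value 53+61=114
- lemons+apricots: weight 18+7=25, value 59+53=112
- cherries+figs: weight 15+7=22, value 34+61=95
Best: $120.

$120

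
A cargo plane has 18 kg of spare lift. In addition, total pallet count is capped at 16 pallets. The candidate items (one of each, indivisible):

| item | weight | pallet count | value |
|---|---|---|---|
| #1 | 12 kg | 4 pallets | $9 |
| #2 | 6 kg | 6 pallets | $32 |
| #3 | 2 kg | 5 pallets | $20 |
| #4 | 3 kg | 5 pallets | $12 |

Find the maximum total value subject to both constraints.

$64

Feasible sets respecting both limits:
- #2+#3+#4: weight 11, pallet count 16, value 64
- #2+#3: weight 8, pallet count 11, value 52
- #2+#4: weight 9, pallet count 11, value 44
- #1+#2: weight 18, pallet count 10, value 41
Best: $64.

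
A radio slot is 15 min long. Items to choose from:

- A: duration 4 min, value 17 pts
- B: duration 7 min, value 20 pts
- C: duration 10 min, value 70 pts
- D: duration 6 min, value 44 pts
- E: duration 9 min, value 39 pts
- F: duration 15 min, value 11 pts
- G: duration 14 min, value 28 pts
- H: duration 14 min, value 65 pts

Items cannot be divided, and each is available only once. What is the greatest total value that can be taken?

Check high-value combinations within 15 min:
- A+C: duration 4+10=14, value 17+70=87
- D+E: duration 6+9=15, value 44+39=83
- C: duration 10, value 70
- H: duration 14, value 65
- B+D: duration 7+6=13, value 20+44=64
Best: 87 pts.

87 pts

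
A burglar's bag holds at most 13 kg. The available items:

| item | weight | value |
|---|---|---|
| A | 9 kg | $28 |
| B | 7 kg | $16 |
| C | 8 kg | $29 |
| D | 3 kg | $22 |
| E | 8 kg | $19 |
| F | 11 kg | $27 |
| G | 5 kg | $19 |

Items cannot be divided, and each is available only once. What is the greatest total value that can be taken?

Check high-value combinations within 13 kg:
- C+D: weight 8+3=11, value 29+22=51
- A+D: weight 9+3=12, value 28+22=50
- C+G: weight 8+5=13, value 29+19=48
Best: $51.

$51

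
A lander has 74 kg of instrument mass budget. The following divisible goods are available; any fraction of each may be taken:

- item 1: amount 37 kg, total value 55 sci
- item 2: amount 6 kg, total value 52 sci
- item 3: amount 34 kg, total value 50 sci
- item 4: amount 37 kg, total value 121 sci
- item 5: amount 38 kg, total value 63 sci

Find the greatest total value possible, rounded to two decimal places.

Take in order of value per unit:
- item 2 (52/6 per unit): all 6 → value 52, running total 52.00
- item 4 (121/37 per unit): all 37 → value 121, running total 173.00
- item 5 (63/38 per unit): 31 of 38 → value 31×63/38 = 51.3947, running total 224.39
Total 224.39.

224.39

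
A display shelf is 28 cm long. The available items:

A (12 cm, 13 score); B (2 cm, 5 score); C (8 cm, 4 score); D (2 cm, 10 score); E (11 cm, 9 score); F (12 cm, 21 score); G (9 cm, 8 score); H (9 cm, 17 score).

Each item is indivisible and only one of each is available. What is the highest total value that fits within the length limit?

Check high-value combinations within 28 cm:
- B+D+F+H: length 2+2+12+9=25, value 5+10+21+17=53
- A+B+D+F: length 12+2+2+12=28, value 13+5+10+21=49
- D+F+H: length 2+12+9=23, value 10+21+17=48
Best: 53 score.

53 score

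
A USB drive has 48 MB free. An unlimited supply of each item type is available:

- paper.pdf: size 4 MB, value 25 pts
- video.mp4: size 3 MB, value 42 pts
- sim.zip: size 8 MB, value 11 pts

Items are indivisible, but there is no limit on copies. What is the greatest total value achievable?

Best value-per-unit is video.mp4 at 42/3, and filling with it alone uses size 16×3=48. No mix of the others beats 16×42 = 672.

672 pts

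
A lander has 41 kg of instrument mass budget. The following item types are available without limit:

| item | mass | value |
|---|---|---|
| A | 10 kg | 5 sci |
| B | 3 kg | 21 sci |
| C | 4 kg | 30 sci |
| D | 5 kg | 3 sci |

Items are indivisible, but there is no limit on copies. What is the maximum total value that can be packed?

Best value-per-unit is C at 30/4; filling with it alone gives 10×30 = 300.
Optimal mix: 3×B + 8×C → mass 41, value 303.

303 sci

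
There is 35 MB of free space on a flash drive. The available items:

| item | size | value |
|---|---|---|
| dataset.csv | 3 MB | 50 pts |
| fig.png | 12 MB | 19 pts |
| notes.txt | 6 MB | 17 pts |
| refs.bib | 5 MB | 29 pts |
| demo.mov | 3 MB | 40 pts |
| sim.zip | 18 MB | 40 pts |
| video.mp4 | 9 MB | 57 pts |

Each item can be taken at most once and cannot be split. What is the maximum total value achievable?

Check high-value combinations within 35 MB:
- dataset.csv+fig.png+refs.bib+demo.mov+video.mp4: size 3+12+5+3+9=32, value 50+19+29+40+57=195
- dataset.csv+notes.txt+refs.bib+demo.mov+video.mp4: size 3+6+5+3+9=26, value 50+17+29+40+57=193
- dataset.csv+demo.mov+sim.zip+video.mp4: size 3+3+18+9=33, value 50+40+40+57=187
- dataset.csv+fig.png+notes.txt+demo.mov+video.mp4: size 3+12+6+3+9=33, value 50+19+17+40+57=183
- dataset.csv+refs.bib+demo.mov+video.mp4: size 3+5+3+9=20, value 50+29+40+57=176
Best: 195 pts.

195 pts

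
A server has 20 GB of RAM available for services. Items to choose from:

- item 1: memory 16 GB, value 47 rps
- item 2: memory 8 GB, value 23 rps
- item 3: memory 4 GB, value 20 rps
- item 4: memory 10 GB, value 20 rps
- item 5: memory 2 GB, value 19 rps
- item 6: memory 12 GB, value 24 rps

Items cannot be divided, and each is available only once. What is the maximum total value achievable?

Check high-value combinations within 20 GB:
- item 1+item 3: memory 16+4=20, value 47+20=67
- item 1+item 5: memory 16+2=18, value 47+19=66
- item 3+item 5+item 6: memory 4+2+12=18, value 20+19+24=63
- item 2+item 3+item 5: memory 8+4+2=14, value 23+20+19=62
Best: 67 rps.

67 rps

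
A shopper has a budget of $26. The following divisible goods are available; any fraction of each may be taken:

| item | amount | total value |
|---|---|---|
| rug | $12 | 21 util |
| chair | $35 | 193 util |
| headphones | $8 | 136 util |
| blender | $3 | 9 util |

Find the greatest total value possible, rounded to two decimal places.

Take in order of value per unit:
- headphones (136/8 per unit): all 8 → value 136, running total 136.00
- chair (193/35 per unit): 18 of 35 → value 18×193/35 = 99.2571, running total 235.26
Total 235.26.

235.26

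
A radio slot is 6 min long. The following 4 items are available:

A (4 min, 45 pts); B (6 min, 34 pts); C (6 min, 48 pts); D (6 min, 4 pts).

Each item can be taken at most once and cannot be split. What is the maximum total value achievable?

Check high-value combinations within 6 min:
- C: duration 6, value 48
- A: duration 4, value 45
- B: duration 6, value 34
- D: duration 6, value 4
Best: 48 pts.

48 pts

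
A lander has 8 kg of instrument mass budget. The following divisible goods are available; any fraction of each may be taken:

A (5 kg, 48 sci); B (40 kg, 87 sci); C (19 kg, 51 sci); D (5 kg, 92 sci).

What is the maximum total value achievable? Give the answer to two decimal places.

120.80

Take in order of value per unit:
- D (92/5 per unit): all 5 → value 92, running total 92.00
- A (48/5 per unit): 3 of 5 → value 3×48/5 = 28.8000, running total 120.80
Total 120.80.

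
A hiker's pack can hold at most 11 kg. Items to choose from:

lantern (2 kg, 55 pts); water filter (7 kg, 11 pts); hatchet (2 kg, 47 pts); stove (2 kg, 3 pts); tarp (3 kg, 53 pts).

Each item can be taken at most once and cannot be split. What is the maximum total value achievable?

158 pts

This is a 0/1 knapsack; check combinations near the capacity.
- lantern+hatchet+stove+tarp: weight 2+2+2+3=9, value 55+47+3+53=158
- lantern+hatchet+tarp: weight 2+2+3=7, value 55+47+53=155
- lantern+water filter+hatchet: weight 2+7+2=11, value 55+11+47=113
- lantern+stove+tarp: weight 2+2+3=7, value 55+3+53=111
Best: 158 pts.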